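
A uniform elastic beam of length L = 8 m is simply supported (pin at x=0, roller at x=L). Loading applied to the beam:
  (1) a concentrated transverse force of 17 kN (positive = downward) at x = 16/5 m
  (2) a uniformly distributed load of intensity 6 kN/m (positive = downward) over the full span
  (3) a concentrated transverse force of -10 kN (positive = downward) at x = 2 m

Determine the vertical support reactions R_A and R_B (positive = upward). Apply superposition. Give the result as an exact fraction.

Load 1 — point force P=17 kN at a=16/5 m (b=L-a=24/5):
  R_A = Pb/L = 17·(24/5)/8 = 51/5 kN
  R_B = Pa/L = 17·(16/5)/8 = 34/5 kN
Load 2 — uniform load w=6 kN/m over full span:
  R_A = wL/2 = 6·8/2 = 24 kN
  R_B = wL/2 = 6·8/2 = 24 kN
Load 3 — point force P=-10 kN at a=2 m (b=L-a=6):
  R_A = Pb/L = (-10)·6/8 = -15/2 kN
  R_B = Pa/L = (-10)·2/8 = -5/2 kN
Superposition: R_A = 267/10 kN, R_B = 283/10 kN

R_A = 267/10 kN, R_B = 283/10 kN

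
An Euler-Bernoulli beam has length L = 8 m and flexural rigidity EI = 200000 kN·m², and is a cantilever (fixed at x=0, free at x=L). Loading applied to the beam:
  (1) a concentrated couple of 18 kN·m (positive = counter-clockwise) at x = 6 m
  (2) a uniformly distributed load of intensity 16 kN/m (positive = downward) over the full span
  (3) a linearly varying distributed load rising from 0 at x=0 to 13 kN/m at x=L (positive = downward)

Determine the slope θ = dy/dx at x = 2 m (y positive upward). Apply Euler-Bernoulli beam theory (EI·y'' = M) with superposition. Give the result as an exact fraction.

θ(2) = -14461/2400000 rad

Load 1 — applied couple M₀=18 kN·m at a=6 m (b=L-a=2):
  θ_1 = M₀x/EI  [x≤a] = 18·2/200000 = 9/50000 rad
Load 2 — uniform load w=16 kN/m over full span:
  θ_2 = -wx(x²-3Lx+3L²)/(6EI) = -16·2·(2²-3·8·2+3·8²)/(6·200000) = -37/9375 rad
Load 3 — triangular load w₀=13 kN/m (0→w₀ over full span):
  θ_3 = (w₀Lx²/4-w₀L²x/3-w₀x⁴/(24L))/EI = (13·8·2²/4-13·8²·2/3-13·2⁴/(24·8))/200000 = -1807/800000 rad
Superposition: θ = Σ θ_i = -14461/2400000 rad ≈ -0.006025 rad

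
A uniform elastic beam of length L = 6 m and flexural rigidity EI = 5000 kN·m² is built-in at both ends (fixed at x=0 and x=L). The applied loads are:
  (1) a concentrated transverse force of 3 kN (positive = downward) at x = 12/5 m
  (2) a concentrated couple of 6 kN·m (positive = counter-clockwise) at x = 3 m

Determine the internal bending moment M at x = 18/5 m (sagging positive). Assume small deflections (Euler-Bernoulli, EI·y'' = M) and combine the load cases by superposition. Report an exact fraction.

Load 1 — point force P=3 kN at a=12/5 m (b=L-a=18/5):
  M_1 = Pa²(a+3b)(L-x)/L³ - Pa²b/L²  [x>a] = 3·(12/5)²·((12/5)+3·(18/5))·(6-(18/5))/6³ - 3·(12/5)²·(18/5)/6² = 504/625 kN·m
Load 2 — applied couple M₀=6 kN·m at a=3 m (b=L-a=3):
  M_2 = R_Ax - M_A - M₀  [x>a] with R_A=3/2, M_A=3/2 = (3/2)·(18/5) - (3/2) - 6 = -21/10 kN·m
Superposition: M = Σ M_i = -1617/1250 kN·m ≈ -1.293600 kN·m

M(18/5) = -1617/1250 kN·m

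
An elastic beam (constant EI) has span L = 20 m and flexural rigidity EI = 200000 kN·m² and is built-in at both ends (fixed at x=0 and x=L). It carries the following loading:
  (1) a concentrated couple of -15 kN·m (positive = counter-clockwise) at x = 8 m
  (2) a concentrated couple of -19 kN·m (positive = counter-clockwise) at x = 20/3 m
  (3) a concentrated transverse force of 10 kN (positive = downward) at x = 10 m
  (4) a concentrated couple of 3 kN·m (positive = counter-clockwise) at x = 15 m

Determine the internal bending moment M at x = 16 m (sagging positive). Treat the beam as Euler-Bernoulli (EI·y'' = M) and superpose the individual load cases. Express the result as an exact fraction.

Load 1 — applied couple M₀=-15 kN·m at a=8 m (b=L-a=12):
  M_1 = R_Ax - M_A - M₀  [x>a] with R_A=-27/25, M_A=-9/5 = (-27/25)·16 - (-9/5) - (-15) = -12/25 kN·m
Load 2 — applied couple M₀=-19 kN·m at a=20/3 m (b=L-a=40/3):
  M_2 = R_Ax - M_A - M₀  [x>a] with R_A=-19/15, M_A=0 = (-19/15)·16 - 0 - (-19) = -19/15 kN·m
Load 3 — point force P=10 kN at a=10 m (b=L-a=10):
  M_3 = Pa²(a+3b)(L-x)/L³ - Pa²b/L²  [x>a] = 10·10²·(10+3·10)·(20-16)/20³ - 10·10²·10/20² = -5 kN·m
Load 4 — applied couple M₀=3 kN·m at a=15 m (b=L-a=5):
  M_4 = R_Ax - M_A - M₀  [x>a] with R_A=27/160, M_A=15/16 = (27/160)·16 - (15/16) - 3 = -99/80 kN·m
Superposition: M = Σ M_i = -9581/1200 kN·m ≈ -7.984167 kN·m

M(16) = -9581/1200 kN·m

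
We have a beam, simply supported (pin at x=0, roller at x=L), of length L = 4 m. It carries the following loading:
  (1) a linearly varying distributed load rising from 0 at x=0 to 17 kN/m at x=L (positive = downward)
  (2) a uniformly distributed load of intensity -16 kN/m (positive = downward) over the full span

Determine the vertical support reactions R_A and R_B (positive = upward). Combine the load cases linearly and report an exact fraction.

R_A = -62/3 kN, R_B = -28/3 kN

Load 1 — triangular load w₀=17 kN/m (0→w₀ over full span):
  R_A = w₀L/6 = 17·4/6 = 34/3 kN
  R_B = w₀L/3 = 17·4/3 = 68/3 kN
Load 2 — uniform load w=-16 kN/m over full span:
  R_A = wL/2 = (-16)·4/2 = -32 kN
  R_B = wL/2 = (-16)·4/2 = -32 kN
Superposition: R_A = -62/3 kN, R_B = -28/3 kN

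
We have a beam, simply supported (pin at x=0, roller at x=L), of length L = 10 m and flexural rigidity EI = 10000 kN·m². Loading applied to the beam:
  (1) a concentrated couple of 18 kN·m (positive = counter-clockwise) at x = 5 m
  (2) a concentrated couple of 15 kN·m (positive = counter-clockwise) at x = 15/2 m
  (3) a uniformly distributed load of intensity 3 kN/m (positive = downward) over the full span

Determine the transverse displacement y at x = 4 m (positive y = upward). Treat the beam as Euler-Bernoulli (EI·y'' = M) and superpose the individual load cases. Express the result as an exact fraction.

y(4) = -8961/200000 m

Load 1 — applied couple M₀=18 kN·m at a=5 m (b=L-a=5):
  y_1 = (M₀x³/(6L)+C₁x)/EI  [x≤a] with C₁=M₀(3b²-L²)/(6L)=-15/2 = (18·4³/(6·10)+(-15/2)·4)/10000 = -27/25000 m
Load 2 — applied couple M₀=15 kN·m at a=15/2 m (b=L-a=5/2):
  y_2 = (M₀x³/(6L)+C₁x)/EI  [x≤a] with C₁=M₀(3b²-L²)/(6L)=-325/16 = (15·4³/(6·10)+(-325/16)·4)/10000 = -261/40000 m
Load 3 — uniform load w=3 kN/m over full span:
  y_3 = -wx(L³-2Lx²+x³)/(24EI) = -3·4·(10³-2·10·4²+4³)/(24·10000) = -93/2500 m
Superposition: y = Σ y_i = -8961/200000 m ≈ -0.044805 m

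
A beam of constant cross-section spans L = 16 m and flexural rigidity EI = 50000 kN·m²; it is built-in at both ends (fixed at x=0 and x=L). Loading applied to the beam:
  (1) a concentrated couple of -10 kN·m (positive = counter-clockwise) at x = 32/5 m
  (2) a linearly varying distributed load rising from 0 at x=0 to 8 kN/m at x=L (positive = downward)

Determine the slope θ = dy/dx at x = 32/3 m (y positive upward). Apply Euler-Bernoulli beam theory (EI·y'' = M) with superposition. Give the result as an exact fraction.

θ(32/3) = 7492/3796875 rad

Load 1 — applied couple M₀=-10 kN·m at a=32/5 m (b=L-a=48/5):
  θ_1 = (R_Ax²/2 - M_Ax - M₀(x-a))/EI  [x>a] with R_A=-9/10, M_A=-6/5 = ((-9/10)·(32/3)²/2 - (-6/5)·(32/3) - (-10)·((32/3)-(32/5)))/50000 = 4/46875 rad
Load 2 — triangular load w₀=8 kN/m (0→w₀ over full span):
  θ_2 = -w₀(2x(L-x)(L-2x)(x+2L)+x²(L-x)²)/(120LEI) = -8·(2·(32/3)·(16-(32/3))·(16-2·(32/3))·((32/3)+2·16)+(32/3)²·(16-(32/3))²)/(120·16·50000) = 7168/3796875 rad
Superposition: θ = Σ θ_i = 7492/3796875 rad ≈ 0.001973 rad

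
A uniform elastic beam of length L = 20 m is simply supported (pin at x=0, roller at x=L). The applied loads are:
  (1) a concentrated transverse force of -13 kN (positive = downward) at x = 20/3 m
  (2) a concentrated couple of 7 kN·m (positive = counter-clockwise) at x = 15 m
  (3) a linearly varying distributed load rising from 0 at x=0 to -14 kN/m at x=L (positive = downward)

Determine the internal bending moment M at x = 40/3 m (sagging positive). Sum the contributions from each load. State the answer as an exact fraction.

M(40/3) = -29962/81 kN·m

Load 1 — point force P=-13 kN at a=20/3 m (b=L-a=40/3):
  M_1 = Pa(L-x)/L  [x>a] = (-13)·(20/3)·(20-(40/3))/20 = -260/9 kN·m
Load 2 — applied couple M₀=7 kN·m at a=15 m (b=L-a=5):
  M_2 = M₀x/L  [x≤a] = 7·(40/3)/20 = 14/3 kN·m
Load 3 — triangular load w₀=-14 kN/m (0→w₀ over full span):
  M_3 = w₀Lx/6 - w₀x³/(6L) = (-14)·20·(40/3)/6 - (-14)·(40/3)³/(6·20) = -28000/81 kN·m
Superposition: M = Σ M_i = -29962/81 kN·m ≈ -369.901235 kN·m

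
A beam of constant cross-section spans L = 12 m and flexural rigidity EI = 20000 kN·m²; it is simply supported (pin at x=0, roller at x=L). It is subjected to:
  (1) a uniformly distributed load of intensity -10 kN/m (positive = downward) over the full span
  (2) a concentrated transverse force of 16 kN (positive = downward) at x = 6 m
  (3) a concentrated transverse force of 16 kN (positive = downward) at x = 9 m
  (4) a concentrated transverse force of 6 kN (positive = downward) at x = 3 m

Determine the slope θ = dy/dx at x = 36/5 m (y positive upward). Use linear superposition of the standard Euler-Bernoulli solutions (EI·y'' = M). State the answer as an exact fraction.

θ(36/5) = -13113/2000000 rad

Load 1 — uniform load w=-10 kN/m over full span:
  θ_1 = -w(L³-6Lx²+4x³)/(24EI) = -(-10)·(12³-6·12·(36/5)²+4·(36/5)³)/(24·20000) = -333/31250 rad
Load 2 — point force P=16 kN at a=6 m (b=L-a=6):
  θ_2 = -Pa(2L²-6Lx+3x²+a²)/(6LEI)  [x>a] = -16·6·(2·12²-6·12·(36/5)+3·(36/5)²+6²)/(6·12·20000) = 81/31250 rad
Load 3 — point force P=16 kN at a=9 m (b=L-a=3):
  θ_3 = -Pb(L²-b²-3x²)/(6LEI)  [x≤a] = -16·3·(12²-3²-3·(36/5)²)/(6·12·20000) = 171/250000 rad
Load 4 — point force P=6 kN at a=3 m (b=L-a=9):
  θ_4 = -Pa(2L²-6Lx+3x²+a²)/(6LEI)  [x>a] = -6·3·(2·12²-6·12·(36/5)+3·(36/5)²+3²)/(6·12·20000) = 1647/2000000 rad
Superposition: θ = Σ θ_i = -13113/2000000 rad ≈ -0.006556 rad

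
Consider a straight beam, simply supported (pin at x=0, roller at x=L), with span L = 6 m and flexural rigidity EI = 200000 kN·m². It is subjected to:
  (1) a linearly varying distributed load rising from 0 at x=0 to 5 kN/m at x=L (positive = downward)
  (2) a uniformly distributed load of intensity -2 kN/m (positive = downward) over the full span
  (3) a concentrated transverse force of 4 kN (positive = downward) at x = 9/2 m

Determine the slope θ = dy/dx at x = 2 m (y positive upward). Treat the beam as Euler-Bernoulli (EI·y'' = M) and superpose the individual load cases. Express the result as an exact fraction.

Load 1 — triangular load w₀=5 kN/m (0→w₀ over full span):
  θ_1 = -w₀(7L⁴-30L²x²+15x⁴)/(360LEI) = -5·(7·6⁴-30·6²·2²+15·2⁴)/(360·6·200000) = -13/225000 rad
Load 2 — uniform load w=-2 kN/m over full span:
  θ_2 = -w(L³-6Lx²+4x³)/(24EI) = -(-2)·(6³-6·6·2²+4·2³)/(24·200000) = 13/300000 rad
Load 3 — point force P=4 kN at a=9/2 m (b=L-a=3/2):
  θ_3 = -Pb(L²-b²-3x²)/(6LEI)  [x≤a] = -4·(3/2)·(6²-(3/2)²-3·2²)/(6·6·200000) = -29/1600000 rad
Superposition: θ = Σ θ_i = -469/14400000 rad ≈ -0.000033 rad

θ(2) = -469/14400000 rad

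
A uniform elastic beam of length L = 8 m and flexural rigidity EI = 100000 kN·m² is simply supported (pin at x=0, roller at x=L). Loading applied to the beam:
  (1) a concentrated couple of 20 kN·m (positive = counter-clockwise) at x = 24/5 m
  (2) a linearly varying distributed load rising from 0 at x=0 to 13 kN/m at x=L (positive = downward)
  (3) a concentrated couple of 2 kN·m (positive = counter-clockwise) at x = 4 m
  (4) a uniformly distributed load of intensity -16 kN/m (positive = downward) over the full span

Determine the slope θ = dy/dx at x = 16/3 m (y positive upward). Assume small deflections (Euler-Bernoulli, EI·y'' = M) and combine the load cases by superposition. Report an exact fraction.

θ(16/3) = -55153/60750000 rad

Load 1 — applied couple M₀=20 kN·m at a=24/5 m (b=L-a=16/5):
  θ_1 = (M₀x²/(2L)-M₀(x-a)+C₁)/EI  [x>a] with C₁=M₀(3b²-L²)/(6L)=-208/15 = (20·(16/3)²/(2·8)-20·((16/3)-(24/5))+(-208/15))/100000 = 31/281250 rad
Load 2 — triangular load w₀=13 kN/m (0→w₀ over full span):
  θ_2 = -w₀(7L⁴-30L²x²+15x⁴)/(360LEI) = -13·(7·8⁴-30·8²·(16/3)²+15·(16/3)⁴)/(360·8·100000) = 2366/3796875 rad
Load 3 — applied couple M₀=2 kN·m at a=4 m (b=L-a=4):
  θ_3 = (M₀x²/(2L)-M₀(x-a)+C₁)/EI  [x>a] with C₁=M₀(3b²-L²)/(6L)=-2/3 = (2·(16/3)²/(2·8)-2·((16/3)-4)+(-2/3))/100000 = 1/450000 rad
Load 4 — uniform load w=-16 kN/m over full span:
  θ_4 = -w(L³-6Lx²+4x³)/(24EI) = -(-16)·(8³-6·8·(16/3)²+4·(16/3)³)/(24·100000) = -416/253125 rad
Superposition: θ = Σ θ_i = -55153/60750000 rad ≈ -0.000908 rad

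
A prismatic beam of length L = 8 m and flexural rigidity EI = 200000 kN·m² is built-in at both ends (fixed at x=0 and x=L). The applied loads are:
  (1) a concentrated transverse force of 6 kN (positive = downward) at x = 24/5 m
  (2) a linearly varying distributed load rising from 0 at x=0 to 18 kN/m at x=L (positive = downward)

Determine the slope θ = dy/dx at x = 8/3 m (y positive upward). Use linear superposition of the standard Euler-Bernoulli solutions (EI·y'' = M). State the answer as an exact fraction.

Load 1 — point force P=6 kN at a=24/5 m (b=L-a=16/5):
  θ_1 = -Pb²x(2aL-(3a+b)x)/(2L³EI)  [x≤a] = -6·(16/5)²·(8/3)·(2·(24/5)·8-(3·(24/5)+(16/5))·(8/3))/(2·8³·200000) = -28/1171875 rad
Load 2 — triangular load w₀=18 kN/m (0→w₀ over full span):
  θ_2 = -w₀(2x(L-x)(L-2x)(x+2L)+x²(L-x)²)/(120LEI) = -18·(2·(8/3)·(8-(8/3))·(8-2·(8/3))·((8/3)+2·8)+(8/3)²·(8-(8/3))²)/(120·8·200000) = -64/421875 rad
Superposition: θ = Σ θ_i = -1852/10546875 rad ≈ -0.000176 rad

θ(8/3) = -1852/10546875 rad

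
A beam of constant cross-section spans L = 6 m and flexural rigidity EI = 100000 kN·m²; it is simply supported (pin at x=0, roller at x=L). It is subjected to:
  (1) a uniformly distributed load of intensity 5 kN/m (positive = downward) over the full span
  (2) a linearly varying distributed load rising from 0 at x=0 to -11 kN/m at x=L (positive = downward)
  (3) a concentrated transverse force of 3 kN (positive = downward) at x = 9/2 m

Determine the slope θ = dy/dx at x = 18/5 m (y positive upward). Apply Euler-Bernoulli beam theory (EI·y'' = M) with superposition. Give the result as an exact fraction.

Load 1 — uniform load w=5 kN/m over full span:
  θ_1 = -w(L³-6Lx²+4x³)/(24EI) = -5·(6³-6·6·(18/5)²+4·(18/5)³)/(24·100000) = 333/2500000 rad
Load 2 — triangular load w₀=-11 kN/m (0→w₀ over full span):
  θ_2 = -w₀(7L⁴-30L²x²+15x⁴)/(360LEI) = -(-11)·(7·6⁴-30·6²·(18/5)²+15·(18/5)⁴)/(360·6·100000) = -957/7812500 rad
Load 3 — point force P=3 kN at a=9/2 m (b=L-a=3/2):
  θ_3 = -Pb(L²-b²-3x²)/(6LEI)  [x≤a] = -3·(3/2)·(6²-(3/2)²-3·(18/5)²)/(6·6·100000) = 513/80000000 rad
Superposition: θ = Σ θ_i = 34233/2000000000 rad ≈ 0.000017 rad

θ(18/5) = 34233/2000000000 rad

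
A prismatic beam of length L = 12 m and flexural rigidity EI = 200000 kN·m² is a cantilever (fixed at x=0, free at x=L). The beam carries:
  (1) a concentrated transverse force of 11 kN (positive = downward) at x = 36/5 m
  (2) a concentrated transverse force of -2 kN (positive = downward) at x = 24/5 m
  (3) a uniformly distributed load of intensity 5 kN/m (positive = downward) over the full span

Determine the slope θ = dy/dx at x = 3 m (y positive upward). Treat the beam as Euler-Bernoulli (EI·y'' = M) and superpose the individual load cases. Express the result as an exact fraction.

Load 1 — point force P=11 kN at a=36/5 m (b=L-a=24/5):
  θ_1 = -Px(2a-x)/(2EI)  [x≤a] = -11·3·(2·(36/5)-3)/(2·200000) = -1881/2000000 rad
Load 2 — point force P=-2 kN at a=24/5 m (b=L-a=36/5):
  θ_2 = -Px(2a-x)/(2EI)  [x≤a] = -(-2)·3·(2·(24/5)-3)/(2·200000) = 99/1000000 rad
Load 3 — uniform load w=5 kN/m over full span:
  θ_3 = -wx(x²-3Lx+3L²)/(6EI) = -5·3·(3²-3·12·3+3·12²)/(6·200000) = -333/80000 rad
Superposition: θ = Σ θ_i = -1251/250000 rad ≈ -0.005004 rad

θ(3) = -1251/250000 rad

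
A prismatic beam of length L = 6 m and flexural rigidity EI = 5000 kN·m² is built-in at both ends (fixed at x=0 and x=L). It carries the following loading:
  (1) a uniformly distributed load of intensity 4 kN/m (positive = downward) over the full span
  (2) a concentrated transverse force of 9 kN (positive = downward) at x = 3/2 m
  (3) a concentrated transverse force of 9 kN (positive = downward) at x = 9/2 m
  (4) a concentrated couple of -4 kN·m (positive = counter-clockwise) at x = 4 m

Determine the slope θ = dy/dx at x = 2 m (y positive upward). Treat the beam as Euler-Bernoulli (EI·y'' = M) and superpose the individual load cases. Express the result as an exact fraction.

θ(2) = -563/360000 rad

Load 1 — uniform load w=4 kN/m over full span:
  θ_1 = -wx(L-x)(L-2x)/(12EI) = -4·2·(6-2)·(6-2·2)/(12·5000) = -2/1875 rad
Load 2 — point force P=9 kN at a=3/2 m (b=L-a=9/2):
  θ_2 = Pa²(L-x)(2bL-(3b+a)(L-x))/(2L³EI)  [x>a] = 9·(3/2)²·(6-2)·(2·(9/2)·6-(3·(9/2)+(3/2))·(6-2))/(2·6³·5000) = -9/40000 rad
Load 3 — point force P=9 kN at a=9/2 m (b=L-a=3/2):
  θ_3 = -Pb²x(2aL-(3a+b)x)/(2L³EI)  [x≤a] = -9·(3/2)²·2·(2·(9/2)·6-(3·(9/2)+(3/2))·2)/(2·6³·5000) = -9/20000 rad
Load 4 — applied couple M₀=-4 kN·m at a=4 m (b=L-a=2):
  θ_4 = (R_Ax²/2 - M_Ax)/EI  [x≤a] with R_A=-8/9, M_A=-4/3 = ((-8/9)·2²/2 - (-4/3)·2)/5000 = 1/5625 rad
Superposition: θ = Σ θ_i = -563/360000 rad ≈ -0.001564 rad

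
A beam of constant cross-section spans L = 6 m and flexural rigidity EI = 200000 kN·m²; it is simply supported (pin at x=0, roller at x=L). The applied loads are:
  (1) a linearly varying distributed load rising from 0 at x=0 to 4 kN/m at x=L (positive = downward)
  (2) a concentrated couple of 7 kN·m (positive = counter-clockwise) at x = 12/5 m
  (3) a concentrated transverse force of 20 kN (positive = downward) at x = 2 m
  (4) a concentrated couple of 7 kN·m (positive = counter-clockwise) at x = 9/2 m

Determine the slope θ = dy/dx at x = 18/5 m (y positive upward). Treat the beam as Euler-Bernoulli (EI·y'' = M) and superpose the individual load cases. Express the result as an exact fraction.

Load 1 — triangular load w₀=4 kN/m (0→w₀ over full span):
  θ_1 = -w₀(7L⁴-30L²x²+15x⁴)/(360LEI) = -4·(7·6⁴-30·6²·(18/5)²+15·(18/5)⁴)/(360·6·200000) = 87/3906250 rad
Load 2 — applied couple M₀=7 kN·m at a=12/5 m (b=L-a=18/5):
  θ_2 = (M₀x²/(2L)-M₀(x-a)+C₁)/EI  [x>a] with C₁=M₀(3b²-L²)/(6L)=14/25 = (7·(18/5)²/(2·6)-7·((18/5)-(12/5))+(14/25))/200000 = -7/5000000 rad
Load 3 — point force P=20 kN at a=2 m (b=L-a=4):
  θ_3 = -Pa(2L²-6Lx+3x²+a²)/(6LEI)  [x>a] = -20·2·(2·6²-6·6·(18/5)+3·(18/5)²+2²)/(6·6·200000) = 23/281250 rad
Load 4 — applied couple M₀=7 kN·m at a=9/2 m (b=L-a=3/2):
  θ_4 = (M₀x²/(2L)+C₁)/EI  [x≤a] with C₁=M₀(3b²-L²)/(6L)=-91/16 = (7·(18/5)²/(2·6)+(-91/16))/200000 = 749/80000000 rad
Superposition: θ = Σ θ_i = 2016221/18000000000 rad ≈ 0.000112 rad

θ(18/5) = 2016221/18000000000 rad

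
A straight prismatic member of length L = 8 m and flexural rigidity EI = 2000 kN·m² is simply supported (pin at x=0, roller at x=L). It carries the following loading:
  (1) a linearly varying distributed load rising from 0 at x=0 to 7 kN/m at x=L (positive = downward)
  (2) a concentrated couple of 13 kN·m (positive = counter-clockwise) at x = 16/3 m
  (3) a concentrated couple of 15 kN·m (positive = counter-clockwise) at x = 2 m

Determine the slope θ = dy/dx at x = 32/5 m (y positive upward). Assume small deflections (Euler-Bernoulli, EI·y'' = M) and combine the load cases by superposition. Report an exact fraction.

θ(32/5) = 1221719/45000000 rad

Load 1 — triangular load w₀=7 kN/m (0→w₀ over full span):
  θ_1 = -w₀(7L⁴-30L²x²+15x⁴)/(360LEI) = -7·(7·8⁴-30·8²·(32/5)²+15·(32/5)⁴)/(360·8·2000) = 21196/703125 rad
Load 2 — applied couple M₀=13 kN·m at a=16/3 m (b=L-a=8/3):
  θ_2 = (M₀x²/(2L)-M₀(x-a)+C₁)/EI  [x>a] with C₁=M₀(3b²-L²)/(6L)=-104/9 = (13·(32/5)²/(2·8)-13·((32/5)-(16/3))+(-104/9))/2000 = 221/56250 rad
Load 3 — applied couple M₀=15 kN·m at a=2 m (b=L-a=6):
  θ_3 = (M₀x²/(2L)-M₀(x-a)+C₁)/EI  [x>a] with C₁=M₀(3b²-L²)/(6L)=55/4 = (15·(32/5)²/(2·8)-15·((32/5)-2)+(55/4))/2000 = -277/40000 rad
Superposition: θ = Σ θ_i = 1221719/45000000 rad ≈ 0.027149 rad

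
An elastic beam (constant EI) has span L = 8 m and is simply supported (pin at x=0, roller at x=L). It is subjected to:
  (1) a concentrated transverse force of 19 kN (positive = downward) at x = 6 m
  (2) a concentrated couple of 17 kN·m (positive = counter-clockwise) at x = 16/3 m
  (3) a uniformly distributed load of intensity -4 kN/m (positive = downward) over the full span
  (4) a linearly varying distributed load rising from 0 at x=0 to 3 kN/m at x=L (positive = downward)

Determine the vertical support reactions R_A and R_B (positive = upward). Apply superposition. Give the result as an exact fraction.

R_A = -41/8 kN, R_B = 33/8 kN

Load 1 — point force P=19 kN at a=6 m (b=L-a=2):
  R_A = Pb/L = 19·2/8 = 19/4 kN
  R_B = Pa/L = 19·6/8 = 57/4 kN
Load 2 — applied couple M₀=17 kN·m at a=16/3 m (b=L-a=8/3):
  R_A = M₀/L = 17/8 kN
  R_B = -M₀/L = -17/8 kN
Load 3 — uniform load w=-4 kN/m over full span:
  R_A = wL/2 = (-4)·8/2 = -16 kN
  R_B = wL/2 = (-4)·8/2 = -16 kN
Load 4 — triangular load w₀=3 kN/m (0→w₀ over full span):
  R_A = w₀L/6 = 3·8/6 = 4 kN
  R_B = w₀L/3 = 3·8/3 = 8 kN
Superposition: R_A = -41/8 kN, R_B = 33/8 kN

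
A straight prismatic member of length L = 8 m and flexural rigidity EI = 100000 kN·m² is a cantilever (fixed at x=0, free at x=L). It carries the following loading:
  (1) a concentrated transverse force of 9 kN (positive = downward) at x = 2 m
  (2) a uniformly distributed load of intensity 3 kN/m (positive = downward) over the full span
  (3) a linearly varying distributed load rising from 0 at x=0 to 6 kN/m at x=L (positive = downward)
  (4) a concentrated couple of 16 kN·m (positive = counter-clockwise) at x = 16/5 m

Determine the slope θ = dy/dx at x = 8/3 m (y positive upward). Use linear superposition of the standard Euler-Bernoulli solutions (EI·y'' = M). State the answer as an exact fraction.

Load 1 — point force P=9 kN at a=2 m (b=L-a=6):
  θ_1 = -Pa²/(2EI)  [x>a] = -9·2²/(2·100000) = -9/50000 rad
Load 2 — uniform load w=3 kN/m over full span:
  θ_2 = -wx(x²-3Lx+3L²)/(6EI) = -3·(8/3)·((8/3)²-3·8·(8/3)+3·8²)/(6·100000) = -152/84375 rad
Load 3 — triangular load w₀=6 kN/m (0→w₀ over full span):
  θ_3 = (w₀Lx²/4-w₀L²x/3-w₀x⁴/(24L))/EI = (6·8·(8/3)²/4-6·8²·(8/3)/3-6·(8/3)⁴/(24·8))/100000 = -652/253125 rad
Load 4 — applied couple M₀=16 kN·m at a=16/5 m (b=L-a=24/5):
  θ_4 = M₀x/EI  [x≤a] = 16·(8/3)/100000 = 4/9375 rad
Superposition: θ = Σ θ_i = -16729/4050000 rad ≈ -0.004131 rad

θ(8/3) = -16729/4050000 rad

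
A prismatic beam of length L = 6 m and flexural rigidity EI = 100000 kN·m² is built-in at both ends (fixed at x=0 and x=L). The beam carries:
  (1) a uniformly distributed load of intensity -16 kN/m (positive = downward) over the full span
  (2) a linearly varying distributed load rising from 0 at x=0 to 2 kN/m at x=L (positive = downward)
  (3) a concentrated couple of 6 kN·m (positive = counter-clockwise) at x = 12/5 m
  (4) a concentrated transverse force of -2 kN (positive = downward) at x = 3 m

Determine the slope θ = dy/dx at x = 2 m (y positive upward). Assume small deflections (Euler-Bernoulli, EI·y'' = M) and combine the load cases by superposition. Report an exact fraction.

Load 1 — uniform load w=-16 kN/m over full span:
  θ_1 = -wx(L-x)(L-2x)/(12EI) = -(-16)·2·(6-2)·(6-2·2)/(12·100000) = 2/9375 rad
Load 2 — triangular load w₀=2 kN/m (0→w₀ over full span):
  θ_2 = -w₀(2x(L-x)(L-2x)(x+2L)+x²(L-x)²)/(120LEI) = -2·(2·2·(6-2)·(6-2·2)·(2+2·6)+2²·(6-2)²)/(120·6·100000) = -2/140625 rad
Load 3 — applied couple M₀=6 kN·m at a=12/5 m (b=L-a=18/5):
  θ_3 = (R_Ax²/2 - M_Ax)/EI  [x≤a] with R_A=36/25, M_A=18/25 = ((36/25)·2²/2 - (18/25)·2)/100000 = 9/625000 rad
Load 4 — point force P=-2 kN at a=3 m (b=L-a=3):
  θ_4 = -Pb²x(2aL-(3a+b)x)/(2L³EI)  [x≤a] = -(-2)·3²·2·(2·3·6-(3·3+3)·2)/(2·6³·100000) = 1/100000 rad
Superposition: θ = Σ θ_i = 5029/22500000 rad ≈ 0.000224 rad

θ(2) = 5029/22500000 rad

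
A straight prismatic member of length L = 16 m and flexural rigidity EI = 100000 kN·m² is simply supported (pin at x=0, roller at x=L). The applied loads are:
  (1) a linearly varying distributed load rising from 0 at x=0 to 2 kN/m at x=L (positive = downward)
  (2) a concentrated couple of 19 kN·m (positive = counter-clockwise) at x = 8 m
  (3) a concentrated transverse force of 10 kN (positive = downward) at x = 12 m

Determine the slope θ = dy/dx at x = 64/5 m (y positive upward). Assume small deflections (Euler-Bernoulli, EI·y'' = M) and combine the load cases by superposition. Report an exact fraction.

Load 1 — triangular load w₀=2 kN/m (0→w₀ over full span):
  θ_1 = -w₀(7L⁴-30L²x²+15x⁴)/(360LEI) = -2·(7·16⁴-30·16²·(64/5)²+15·(64/5)⁴)/(360·16·100000) = 24224/17578125 rad
Load 2 — applied couple M₀=19 kN·m at a=8 m (b=L-a=8):
  θ_2 = (M₀x²/(2L)-M₀(x-a)+C₁)/EI  [x>a] with C₁=M₀(3b²-L²)/(6L)=-38/3 = (19·(64/5)²/(2·16)-19·((64/5)-8)+(-38/3))/100000 = -247/3750000 rad
Load 3 — point force P=10 kN at a=12 m (b=L-a=4):
  θ_3 = -Pa(2L²-6Lx+3x²+a²)/(6LEI)  [x>a] = -10·12·(2·16²-6·16·(64/5)+3·(64/5)²+12²)/(6·16·100000) = 127/125000 rad
Superposition: θ = Σ θ_i = 654809/281250000 rad ≈ 0.002328 rad

θ(64/5) = 654809/281250000 rad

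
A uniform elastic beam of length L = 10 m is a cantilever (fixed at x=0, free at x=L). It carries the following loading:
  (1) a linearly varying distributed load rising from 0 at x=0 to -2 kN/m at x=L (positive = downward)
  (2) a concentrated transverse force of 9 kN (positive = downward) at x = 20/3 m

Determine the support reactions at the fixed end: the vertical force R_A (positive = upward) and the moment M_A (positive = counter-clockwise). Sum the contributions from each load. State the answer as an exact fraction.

R_A = -1 kN, M_A = -20/3 kN·m

Load 1 — triangular load w₀=-2 kN/m (0→w₀ over full span):
  R_A = w₀L/2 = (-2)·10/2 = -10 kN
  M_A = w₀L²/3 = (-2)·10²/3 = -200/3 kN·m
Load 2 — point force P=9 kN at a=20/3 m (b=L-a=10/3):
  R_A = P = 9 kN
  M_A = Pa = 9·(20/3) = 60 kN·m
Superposition: R_A = -1 kN, M_A = -20/3 kN·m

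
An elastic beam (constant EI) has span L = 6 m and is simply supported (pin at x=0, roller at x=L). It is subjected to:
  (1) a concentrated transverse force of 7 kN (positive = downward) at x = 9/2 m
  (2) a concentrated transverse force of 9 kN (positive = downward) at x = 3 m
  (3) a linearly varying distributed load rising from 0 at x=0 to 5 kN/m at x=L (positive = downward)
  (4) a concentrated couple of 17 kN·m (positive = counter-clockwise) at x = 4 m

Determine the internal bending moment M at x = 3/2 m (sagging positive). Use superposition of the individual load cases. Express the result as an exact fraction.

Load 1 — point force P=7 kN at a=9/2 m (b=L-a=3/2):
  M_1 = Pbx/L  [x≤a] = 7·(3/2)·(3/2)/6 = 21/8 kN·m
Load 2 — point force P=9 kN at a=3 m (b=L-a=3):
  M_2 = Pbx/L  [x≤a] = 9·3·(3/2)/6 = 27/4 kN·m
Load 3 — triangular load w₀=5 kN/m (0→w₀ over full span):
  M_3 = w₀Lx/6 - w₀x³/(6L) = 5·6·(3/2)/6 - 5·(3/2)³/(6·6) = 225/32 kN·m
Load 4 — applied couple M₀=17 kN·m at a=4 m (b=L-a=2):
  M_4 = M₀x/L  [x≤a] = 17·(3/2)/6 = 17/4 kN·m
Superposition: M = Σ M_i = 661/32 kN·m ≈ 20.656250 kN·m

M(3/2) = 661/32 kN·m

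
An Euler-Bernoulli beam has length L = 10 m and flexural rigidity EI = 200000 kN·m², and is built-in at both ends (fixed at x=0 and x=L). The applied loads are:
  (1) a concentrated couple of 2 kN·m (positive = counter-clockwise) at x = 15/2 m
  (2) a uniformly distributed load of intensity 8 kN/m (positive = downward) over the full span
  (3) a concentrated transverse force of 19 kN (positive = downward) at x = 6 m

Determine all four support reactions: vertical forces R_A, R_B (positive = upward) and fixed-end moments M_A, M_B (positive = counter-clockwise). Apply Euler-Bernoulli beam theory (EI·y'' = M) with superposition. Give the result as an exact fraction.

Load 1 — applied couple M₀=2 kN·m at a=15/2 m (b=L-a=5/2):
  R_A = 6M₀ab/L³ = 6·2·(15/2)·(5/2)/10³ = 9/40 kN
  M_A = M₀b(2a-b)/L² = 2·(5/2)·(2·(15/2)-(5/2))/10² = 5/8 kN·m
  R_B = -6M₀ab/L³ = -6·2·(15/2)·(5/2)/10³ = -9/40 kN
  M_B = M₀a(2b-a)/L² = 2·(15/2)·(2·(5/2)-(15/2))/10² = -3/8 kN·m
Load 2 — uniform load w=8 kN/m over full span:
  R_A = wL/2 = 8·10/2 = 40 kN
  M_A = wL²/12 = 8·10²/12 = 200/3 kN·m
  R_B = wL/2 = 8·10/2 = 40 kN
  M_B = -wL²/12 = -8·10²/12 = -200/3 kN·m
Load 3 — point force P=19 kN at a=6 m (b=L-a=4):
  R_A = Pb²(3a+b)/L³ = 19·4²·(3·6+4)/10³ = 836/125 kN
  M_A = Pab²/L² = 19·6·4²/10² = 456/25 kN·m
  R_B = Pa²(a+3b)/L³ = 19·6²·(6+3·4)/10³ = 1539/125 kN
  M_B = -Pa²b/L² = -19·6²·4/10² = -684/25 kN·m
Superposition: R_A = 46913/1000 kN, M_A = 51319/600 kN·m, R_B = 52087/1000 kN, M_B = -56641/600 kN·m

R_A = 46913/1000 kN, M_A = 51319/600 kN·m, R_B = 52087/1000 kN, M_B = -56641/600 kN·m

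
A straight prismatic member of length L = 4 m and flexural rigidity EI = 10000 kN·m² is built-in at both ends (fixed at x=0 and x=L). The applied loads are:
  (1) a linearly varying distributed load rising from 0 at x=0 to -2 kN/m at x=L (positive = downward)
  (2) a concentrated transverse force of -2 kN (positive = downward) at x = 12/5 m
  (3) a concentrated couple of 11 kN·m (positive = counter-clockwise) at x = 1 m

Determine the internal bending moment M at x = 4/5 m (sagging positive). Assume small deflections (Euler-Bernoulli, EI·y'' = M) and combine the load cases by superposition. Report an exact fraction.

Load 1 — triangular load w₀=-2 kN/m (0→w₀ over full span):
  M_1 = 3w₀Lx/20 - w₀L²/30 - w₀x³/(6L) = 3·(-2)·4·(4/5)/20 - (-2)·4²/30 - (-2)·(4/5)³/(6·4) = 56/375 kN·m
Load 2 — point force P=-2 kN at a=12/5 m (b=L-a=8/5):
  M_2 = Pb²(3a+b)x/L³ - Pab²/L²  [x≤a] = (-2)·(8/5)²·(3·(12/5)+(8/5))·(4/5)/4³ - (-2)·(12/5)·(8/5)²/4² = 128/625 kN·m
Load 3 — applied couple M₀=11 kN·m at a=1 m (b=L-a=3):
  M_3 = R_Ax - M_A  [x≤a] with R_A=99/32, M_A=-33/16 = (99/32)·(4/5) - (-33/16) = 363/80 kN·m
Superposition: M = Σ M_i = 146749/30000 kN·m ≈ 4.891633 kN·m

M(4/5) = 146749/30000 kN·m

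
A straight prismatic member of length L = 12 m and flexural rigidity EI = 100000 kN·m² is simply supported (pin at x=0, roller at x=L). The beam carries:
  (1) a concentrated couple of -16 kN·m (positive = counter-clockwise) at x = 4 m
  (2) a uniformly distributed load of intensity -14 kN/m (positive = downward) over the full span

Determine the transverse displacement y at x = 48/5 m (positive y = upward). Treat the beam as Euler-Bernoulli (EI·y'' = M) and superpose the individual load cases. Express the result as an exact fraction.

y(48/5) = 42908/1953125 m

Load 1 — applied couple M₀=-16 kN·m at a=4 m (b=L-a=8):
  y_1 = (M₀x³/(6L)-M₀(x-a)²/2+C₁x)/EI  [x>a] with C₁=M₀(3b²-L²)/(6L)=-32/3 = ((-16)·(48/5)³/(6·12)-(-16)·((48/5)-4)²/2+(-32/3)·(48/5))/100000 = -188/390625 m
Load 2 — uniform load w=-14 kN/m over full span:
  y_2 = -wx(L³-2Lx²+x³)/(24EI) = -(-14)·(48/5)·(12³-2·12·(48/5)²+(48/5)³)/(24·100000) = 43848/1953125 m
Superposition: y = Σ y_i = 42908/1953125 m ≈ 0.021969 m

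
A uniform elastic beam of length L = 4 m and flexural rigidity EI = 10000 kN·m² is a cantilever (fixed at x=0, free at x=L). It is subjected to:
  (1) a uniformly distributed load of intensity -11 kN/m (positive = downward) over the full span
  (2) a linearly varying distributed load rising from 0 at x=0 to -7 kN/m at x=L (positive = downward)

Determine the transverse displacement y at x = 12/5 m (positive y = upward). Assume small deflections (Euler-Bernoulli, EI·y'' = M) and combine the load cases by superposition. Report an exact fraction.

Load 1 — uniform load w=-11 kN/m over full span:
  y_1 = -wx²(x²-4Lx+6L²)/(24EI) = -(-11)·(12/5)²·((12/5)²-4·4·(12/5)+6·4²)/(24·10000) = 6534/390625 m
Load 2 — triangular load w₀=-7 kN/m (0→w₀ over full span):
  y_2 = (w₀Lx³/12-w₀L²x²/6-w₀x⁵/(120L))/EI = ((-7)·4·(12/5)³/12-(-7)·4²·(12/5)²/6-(-7)·(12/5)⁵/(120·4))/10000 = 74634/9765625 m
Superposition: y = Σ y_i = 237984/9765625 m ≈ 0.024370 m

y(12/5) = 237984/9765625 m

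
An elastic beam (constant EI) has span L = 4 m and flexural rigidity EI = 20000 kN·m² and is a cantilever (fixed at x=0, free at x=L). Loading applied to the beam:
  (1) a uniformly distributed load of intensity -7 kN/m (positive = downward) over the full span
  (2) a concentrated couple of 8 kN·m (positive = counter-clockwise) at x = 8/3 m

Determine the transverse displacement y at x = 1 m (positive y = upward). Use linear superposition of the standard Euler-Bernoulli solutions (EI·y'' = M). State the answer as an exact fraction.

y(1) = 221/160000 m

Load 1 — uniform load w=-7 kN/m over full span:
  y_1 = -wx²(x²-4Lx+6L²)/(24EI) = -(-7)·1²·(1²-4·4·1+6·4²)/(24·20000) = 189/160000 m
Load 2 — applied couple M₀=8 kN·m at a=8/3 m (b=L-a=4/3):
  y_2 = M₀x²/(2EI)  [x≤a] = 8·1²/(2·20000) = 1/5000 m
Superposition: y = Σ y_i = 221/160000 m ≈ 0.001381 m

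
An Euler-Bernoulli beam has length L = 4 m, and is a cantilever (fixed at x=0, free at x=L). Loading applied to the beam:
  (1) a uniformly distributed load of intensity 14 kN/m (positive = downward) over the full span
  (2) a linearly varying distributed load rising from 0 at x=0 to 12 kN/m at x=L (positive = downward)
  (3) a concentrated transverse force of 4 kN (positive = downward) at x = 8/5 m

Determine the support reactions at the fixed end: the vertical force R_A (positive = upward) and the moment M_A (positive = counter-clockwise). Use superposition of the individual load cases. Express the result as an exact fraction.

Load 1 — uniform load w=14 kN/m over full span:
  R_A = wL = 14·4 = 56 kN
  M_A = wL²/2 = 14·4²/2 = 112 kN·m
Load 2 — triangular load w₀=12 kN/m (0→w₀ over full span):
  R_A = w₀L/2 = 12·4/2 = 24 kN
  M_A = w₀L²/3 = 12·4²/3 = 64 kN·m
Load 3 — point force P=4 kN at a=8/5 m (b=L-a=12/5):
  R_A = P = 4 kN
  M_A = Pa = 4·(8/5) = 32/5 kN·m
Superposition: R_A = 84 kN, M_A = 912/5 kN·m

R_A = 84 kN, M_A = 912/5 kN·m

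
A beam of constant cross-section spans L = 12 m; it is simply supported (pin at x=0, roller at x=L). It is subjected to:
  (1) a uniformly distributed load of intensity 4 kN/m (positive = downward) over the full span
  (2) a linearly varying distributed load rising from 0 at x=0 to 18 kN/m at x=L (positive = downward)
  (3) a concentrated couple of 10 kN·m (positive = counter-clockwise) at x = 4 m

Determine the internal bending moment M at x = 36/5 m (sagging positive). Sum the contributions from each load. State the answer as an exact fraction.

Load 1 — uniform load w=4 kN/m over full span:
  M_1 = wx(L-x)/2 = 4·(36/5)·(12-(36/5))/2 = 1728/25 kN·m
Load 2 — triangular load w₀=18 kN/m (0→w₀ over full span):
  M_2 = w₀Lx/6 - w₀x³/(6L) = 18·12·(36/5)/6 - 18·(36/5)³/(6·12) = 20736/125 kN·m
Load 3 — applied couple M₀=10 kN·m at a=4 m (b=L-a=8):
  M_3 = M₀x/L - M₀  [x>a] = 10·(36/5)/12 - 10 = -4 kN·m
Superposition: M = Σ M_i = 28876/125 kN·m ≈ 231.008000 kN·m

M(36/5) = 28876/125 kN·m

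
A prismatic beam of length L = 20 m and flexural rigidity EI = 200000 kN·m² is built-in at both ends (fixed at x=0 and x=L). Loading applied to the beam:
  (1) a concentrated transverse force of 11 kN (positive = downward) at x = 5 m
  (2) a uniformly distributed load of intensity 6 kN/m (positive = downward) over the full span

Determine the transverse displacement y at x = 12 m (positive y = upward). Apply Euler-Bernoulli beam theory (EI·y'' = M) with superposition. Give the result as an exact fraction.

Load 1 — point force P=11 kN at a=5 m (b=L-a=15):
  y_1 = -Pa²(L-x)²(3bL-(3b+a)(L-x))/(6L³EI)  [x>a] = -11·5²·(20-12)²·(3·15·20-(3·15+5)·(20-12))/(6·20³·200000) = -11/12000 m
Load 2 — uniform load w=6 kN/m over full span:
  y_2 = -wx²(L-x)²/(24EI) = -6·12²·(20-12)²/(24·200000) = -36/3125 m
Superposition: y = Σ y_i = -3731/300000 m ≈ -0.012437 m

y(12) = -3731/300000 m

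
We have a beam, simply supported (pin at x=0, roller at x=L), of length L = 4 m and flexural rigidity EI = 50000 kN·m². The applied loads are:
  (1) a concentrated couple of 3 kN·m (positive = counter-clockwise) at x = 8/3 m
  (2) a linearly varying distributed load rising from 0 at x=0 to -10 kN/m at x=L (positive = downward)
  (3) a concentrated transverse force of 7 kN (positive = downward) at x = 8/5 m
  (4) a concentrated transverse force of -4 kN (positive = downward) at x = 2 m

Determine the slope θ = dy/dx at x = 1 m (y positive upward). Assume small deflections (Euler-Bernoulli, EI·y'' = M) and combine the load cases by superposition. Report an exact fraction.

Load 1 — applied couple M₀=3 kN·m at a=8/3 m (b=L-a=4/3):
  θ_1 = (M₀x²/(2L)+C₁)/EI  [x≤a] with C₁=M₀(3b²-L²)/(6L)=-4/3 = (3·1²/(2·4)+(-4/3))/50000 = -23/1200000 rad
Load 2 — triangular load w₀=-10 kN/m (0→w₀ over full span):
  θ_2 = -w₀(7L⁴-30L²x²+15x⁴)/(360LEI) = -(-10)·(7·4⁴-30·4²·1²+15·1⁴)/(360·4·50000) = 1327/7200000 rad
Load 3 — point force P=7 kN at a=8/5 m (b=L-a=12/5):
  θ_3 = -Pb(L²-b²-3x²)/(6LEI)  [x≤a] = -7·(12/5)·(4²-(12/5)²-3·1²)/(6·4·50000) = -1267/12500000 rad
Load 4 — point force P=-4 kN at a=2 m (b=L-a=2):
  θ_4 = -Pb(L²-b²-3x²)/(6LEI)  [x≤a] = -(-4)·2·(4²-2²-3·1²)/(6·4·50000) = 3/50000 rad
Superposition: θ = Σ θ_i = 111401/900000000 rad ≈ 0.000124 rad

θ(1) = 111401/900000000 rad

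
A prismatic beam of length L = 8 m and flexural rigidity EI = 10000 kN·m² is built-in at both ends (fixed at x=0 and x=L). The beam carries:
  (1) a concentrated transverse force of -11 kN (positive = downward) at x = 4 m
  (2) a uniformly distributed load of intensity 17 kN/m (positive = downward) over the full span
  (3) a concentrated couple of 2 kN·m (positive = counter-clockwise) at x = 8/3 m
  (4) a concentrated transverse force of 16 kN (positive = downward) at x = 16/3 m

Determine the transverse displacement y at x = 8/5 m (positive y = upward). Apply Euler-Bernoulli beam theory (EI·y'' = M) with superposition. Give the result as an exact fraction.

y(8/5) = -231058/31640625 m

Load 1 — point force P=-11 kN at a=4 m (b=L-a=4):
  y_1 = -Pb²x²(3aL-(3a+b)x)/(6L³EI)  [x≤a] = -(-11)·4²·(8/5)²·(3·4·8-(3·4+4)·(8/5))/(6·8³·10000) = 242/234375 m
Load 2 — uniform load w=17 kN/m over full span:
  y_2 = -wx²(L-x)²/(24EI) = -17·(8/5)²·(8-(8/5))²/(24·10000) = -8704/1171875 m
Load 3 — applied couple M₀=2 kN·m at a=8/3 m (b=L-a=16/3):
  y_3 = (R_Ax³/6 - M_Ax²/2)/EI  [x≤a] with R_A=1/3, M_A=0 = ((1/3)·(8/5)³/6 - 0·(8/5)²/2)/10000 = 16/703125 m
Load 4 — point force P=16 kN at a=16/3 m (b=L-a=8/3):
  y_4 = -Pb²x²(3aL-(3a+b)x)/(6L³EI)  [x≤a] = -16·(8/3)²·(8/5)²·(3·(16/3)·8-(3·(16/3)+(8/3))·(8/5))/(6·8³·10000) = -5888/6328125 m
Superposition: y = Σ y_i = -231058/31640625 m ≈ -0.007303 m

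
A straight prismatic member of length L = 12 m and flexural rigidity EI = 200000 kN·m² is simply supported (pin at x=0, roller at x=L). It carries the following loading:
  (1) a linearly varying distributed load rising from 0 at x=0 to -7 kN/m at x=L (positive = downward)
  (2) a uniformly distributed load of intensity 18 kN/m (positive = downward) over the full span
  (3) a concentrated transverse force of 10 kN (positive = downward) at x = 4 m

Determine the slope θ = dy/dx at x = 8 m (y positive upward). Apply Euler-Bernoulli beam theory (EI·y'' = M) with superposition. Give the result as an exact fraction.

θ(8) = 347/125000 rad

Load 1 — triangular load w₀=-7 kN/m (0→w₀ over full span):
  θ_1 = -w₀(7L⁴-30L²x²+15x⁴)/(360LEI) = -(-7)·(7·12⁴-30·12²·8²+15·8⁴)/(360·12·200000) = -637/1125000 rad
Load 2 — uniform load w=18 kN/m over full span:
  θ_2 = -w(L³-6Lx²+4x³)/(24EI) = -18·(12³-6·12·8²+4·8³)/(24·200000) = 39/12500 rad
Load 3 — point force P=10 kN at a=4 m (b=L-a=8):
  θ_3 = -Pa(2L²-6Lx+3x²+a²)/(6LEI)  [x>a] = -10·4·(2·12²-6·12·8+3·8²+4²)/(6·12·200000) = 1/4500 rad
Superposition: θ = Σ θ_i = 347/125000 rad ≈ 0.002776 rad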